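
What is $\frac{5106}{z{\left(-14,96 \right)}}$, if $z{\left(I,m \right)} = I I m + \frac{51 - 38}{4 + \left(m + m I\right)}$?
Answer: $\frac{6351864}{23407091} \approx 0.27137$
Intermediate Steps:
$z{\left(I,m \right)} = \frac{13}{4 + m + I m} + m I^{2}$ ($z{\left(I,m \right)} = I^{2} m + \frac{13}{4 + \left(m + I m\right)} = m I^{2} + \frac{13}{4 + m + I m} = \frac{13}{4 + m + I m} + m I^{2}$)
$\frac{5106}{z{\left(-14,96 \right)}} = \frac{5106}{\frac{1}{4 + 96 - 1344} \left(13 + \left(-14\right)^{2} \cdot 96^{2} + \left(-14\right)^{3} \cdot 96^{2} + 4 \cdot 96 \left(-14\right)^{2}\right)} = \frac{5106}{\frac{1}{4 + 96 - 1344} \left(13 + 196 \cdot 9216 - 25288704 + 4 \cdot 96 \cdot 196\right)} = \frac{5106}{\frac{1}{-1244} \left(13 + 1806336 - 25288704 + 75264\right)} = \frac{5106}{\left(- \frac{1}{1244}\right) \left(-23407091\right)} = \frac{5106}{\frac{23407091}{1244}} = 5106 \cdot \frac{1244}{23407091} = \frac{6351864}{23407091}$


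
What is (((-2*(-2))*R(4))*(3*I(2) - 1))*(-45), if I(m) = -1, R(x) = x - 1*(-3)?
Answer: 5040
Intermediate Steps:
R(x) = 3 + x (R(x) = x + 3 = 3 + x)
(((-2*(-2))*R(4))*(3*I(2) - 1))*(-45) = (((-2*(-2))*(3 + 4))*(3*(-1) - 1))*(-45) = ((4*7)*(-3 - 1))*(-45) = (28*(-4))*(-45) = -112*(-45) = 5040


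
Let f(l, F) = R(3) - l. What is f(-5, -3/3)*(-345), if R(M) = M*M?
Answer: -4830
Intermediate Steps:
R(M) = M²
f(l, F) = 9 - l (f(l, F) = 3² - l = 9 - l)
f(-5, -3/3)*(-345) = (9 - 1*(-5))*(-345) = (9 + 5)*(-345) = 14*(-345) = -4830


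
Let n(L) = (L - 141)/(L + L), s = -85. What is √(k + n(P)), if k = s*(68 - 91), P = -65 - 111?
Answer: √15146494/88 ≈ 44.226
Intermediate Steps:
P = -176
k = 1955 (k = -85*(68 - 91) = -85*(-23) = 1955)
n(L) = (-141 + L)/(2*L) (n(L) = (-141 + L)/((2*L)) = (-141 + L)*(1/(2*L)) = (-141 + L)/(2*L))
√(k + n(P)) = √(1955 + (½)*(-141 - 176)/(-176)) = √(1955 + (½)*(-1/176)*(-317)) = √(1955 + 317/352) = √(688477/352) = √15146494/88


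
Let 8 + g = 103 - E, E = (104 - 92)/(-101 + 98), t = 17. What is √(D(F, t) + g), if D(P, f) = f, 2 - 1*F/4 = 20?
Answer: 2*√29 ≈ 10.770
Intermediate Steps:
E = -4 (E = 12/(-3) = 12*(-⅓) = -4)
g = 99 (g = -8 + (103 - 1*(-4)) = -8 + (103 + 4) = -8 + 107 = 99)
F = -72 (F = 8 - 4*20 = 8 - 80 = -72)
√(D(F, t) + g) = √(17 + 99) = √116 = 2*√29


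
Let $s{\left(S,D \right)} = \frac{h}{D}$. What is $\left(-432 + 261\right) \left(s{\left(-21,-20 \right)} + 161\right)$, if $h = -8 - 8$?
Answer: $- \frac{138339}{5} \approx -27668.0$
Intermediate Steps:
$h = -16$
$s{\left(S,D \right)} = - \frac{16}{D}$
$\left(-432 + 261\right) \left(s{\left(-21,-20 \right)} + 161\right) = \left(-432 + 261\right) \left(- \frac{16}{-20} + 161\right) = - 171 \left(\left(-16\right) \left(- \frac{1}{20}\right) + 161\right) = - 171 \left(\frac{4}{5} + 161\right) = \left(-171\right) \frac{809}{5} = - \frac{138339}{5}$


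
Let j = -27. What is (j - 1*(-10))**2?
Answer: 289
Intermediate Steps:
(j - 1*(-10))**2 = (-27 - 1*(-10))**2 = (-27 + 10)**2 = (-17)**2 = 289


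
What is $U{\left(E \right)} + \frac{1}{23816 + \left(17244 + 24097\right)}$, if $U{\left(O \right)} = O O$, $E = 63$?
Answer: $\frac{258608134}{65157} \approx 3969.0$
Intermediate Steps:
$U{\left(O \right)} = O^{2}$
$U{\left(E \right)} + \frac{1}{23816 + \left(17244 + 24097\right)} = 63^{2} + \frac{1}{23816 + \left(17244 + 24097\right)} = 3969 + \frac{1}{23816 + 41341} = 3969 + \frac{1}{65157} = \frac{258608134}{65157}$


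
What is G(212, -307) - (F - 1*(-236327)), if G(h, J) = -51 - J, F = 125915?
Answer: -361986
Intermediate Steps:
G(212, -307) - (F - 1*(-236327)) = (-51 - 1*(-307)) - (125915 - 1*(-236327)) = (-51 + 307) - (125915 + 236327) = 256 - 1*362242 = 256 - 362242 = -361986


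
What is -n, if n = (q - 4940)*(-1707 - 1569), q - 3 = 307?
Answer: -15167880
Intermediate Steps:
q = 310 (q = 3 + 307 = 310)
n = 15167880 (n = (310 - 4940)*(-1707 - 1569) = -4630*(-3276) = 15167880)
-n = -1*15167880 = -15167880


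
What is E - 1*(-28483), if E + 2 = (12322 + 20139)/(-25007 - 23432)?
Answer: 1379558698/48439 ≈ 28480.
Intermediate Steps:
E = -129339/48439 (E = -2 + (12322 + 20139)/(-25007 - 23432) = -2 + 32461/(-48439) = -2 + 32461*(-1/48439) = -2 - 32461/48439 = -129339/48439 ≈ -2.6701)
E - 1*(-28483) = -129339/48439 - 1*(-28483) = -129339/48439 + 28483 = 1379558698/48439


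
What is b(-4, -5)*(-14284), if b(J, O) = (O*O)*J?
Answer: 1428400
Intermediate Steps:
b(J, O) = J*O² (b(J, O) = O²*J = J*O²)
b(-4, -5)*(-14284) = -4*(-5)²*(-14284) = -4*25*(-14284) = -100*(-14284) = 1428400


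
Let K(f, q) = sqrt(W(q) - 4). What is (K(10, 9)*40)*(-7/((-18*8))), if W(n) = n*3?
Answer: 35*sqrt(23)/18 ≈ 9.3252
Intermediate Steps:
W(n) = 3*n
K(f, q) = sqrt(-4 + 3*q) (K(f, q) = sqrt(3*q - 4) = sqrt(-4 + 3*q))
(K(10, 9)*40)*(-7/((-18*8))) = (sqrt(-4 + 3*9)*40)*(-7/((-18*8))) = (sqrt(-4 + 27)*40)*(-7/(-144)) = (sqrt(23)*40)*(-7*(-1/144)) = (40*sqrt(23))*(7/144) = 35*sqrt(23)/18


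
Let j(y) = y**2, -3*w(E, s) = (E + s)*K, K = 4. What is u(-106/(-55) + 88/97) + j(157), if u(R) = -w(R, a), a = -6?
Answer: 394439693/16005 ≈ 24645.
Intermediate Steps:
w(E, s) = -4*E/3 - 4*s/3 (w(E, s) = -(E + s)*4/3 = -(4*E + 4*s)/3 = -4*E/3 - 4*s/3)
u(R) = -8 + 4*R/3 (u(R) = -(-4*R/3 - 4/3*(-6)) = -(-4*R/3 + 8) = -(8 - 4*R/3) = -8 + 4*R/3)
u(-106/(-55) + 88/97) + j(157) = (-8 + 4*(-106/(-55) + 88/97)/3) + 157**2 = (-8 + 4*(-106*(-1/55) + 88*(1/97))/3) + 24649 = (-8 + 4*(106/55 + 88/97)/3) + 24649 = (-8 + (4/3)*(15122/5335)) + 24649 = (-8 + 60488/16005) + 24649 = -67552/16005 + 24649 = 394439693/16005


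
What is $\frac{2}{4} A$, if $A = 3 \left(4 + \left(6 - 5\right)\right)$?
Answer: $\frac{15}{2} \approx 7.5$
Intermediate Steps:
$A = 15$ ($A = 3 \left(4 + \left(6 - 5\right)\right) = 3 \left(4 + 1\right) = 3 \cdot 5 = 15$)
$\frac{2}{4} A = \frac{2}{4} \cdot 15 = 2 \cdot \frac{1}{4} \cdot 15 = \frac{1}{2} \cdot 15 = \frac{15}{2}$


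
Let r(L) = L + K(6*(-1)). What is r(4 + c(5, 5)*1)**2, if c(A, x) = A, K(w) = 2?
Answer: 121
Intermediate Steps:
r(L) = 2 + L (r(L) = L + 2 = 2 + L)
r(4 + c(5, 5)*1)**2 = (2 + (4 + 5*1))**2 = (2 + (4 + 5))**2 = (2 + 9)**2 = 11**2 = 121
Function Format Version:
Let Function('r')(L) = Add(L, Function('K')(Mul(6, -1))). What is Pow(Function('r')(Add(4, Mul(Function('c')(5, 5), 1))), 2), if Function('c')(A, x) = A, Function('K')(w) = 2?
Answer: 121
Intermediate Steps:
Function('r')(L) = Add(2, L) (Function('r')(L) = Add(L, 2) = Add(2, L))
Pow(Function('r')(Add(4, Mul(Function('c')(5, 5), 1))), 2) = Pow(Add(2, Add(4, Mul(5, 1))), 2) = Pow(Add(2, Add(4, 5)), 2) = Pow(Add(2, 9), 2) = Pow(11, 2) = 121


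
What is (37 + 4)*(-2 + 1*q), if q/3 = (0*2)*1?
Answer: -82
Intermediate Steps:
q = 0 (q = 3*((0*2)*1) = 3*(0*1) = 3*0 = 0)
(37 + 4)*(-2 + 1*q) = (37 + 4)*(-2 + 1*0) = 41*(-2 + 0) = 41*(-2) = -82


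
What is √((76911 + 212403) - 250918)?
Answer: 2*√9599 ≈ 195.95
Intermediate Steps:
√((76911 + 212403) - 250918) = √(289314 - 250918) = √38396 = 2*√9599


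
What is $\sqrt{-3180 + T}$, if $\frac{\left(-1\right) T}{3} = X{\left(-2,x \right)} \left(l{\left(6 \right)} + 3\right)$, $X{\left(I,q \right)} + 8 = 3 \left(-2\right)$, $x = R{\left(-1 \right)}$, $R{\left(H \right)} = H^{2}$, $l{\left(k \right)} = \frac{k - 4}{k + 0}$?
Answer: $4 i \sqrt{190} \approx 55.136 i$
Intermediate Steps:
$l{\left(k \right)} = \frac{-4 + k}{k}$
$x = 1$ ($x = \left(-1\right)^{2} = 1$)
$X{\left(I,q \right)} = -14$ ($X{\left(I,q \right)} = -8 + 3 \left(-2\right) = -8 - 6 = -14$)
$T = 140$ ($T = - 3 \left(- 14 \left(\frac{-4 + 6}{6} + 3\right)\right) = - 3 \left(- 14 \left(\frac{1}{6} \cdot 2 + 3\right)\right) = - 3 \left(- 14 \left(\frac{1}{3} + 3\right)\right) = - 3 \left(\left(-14\right) \frac{10}{3}\right) = \left(-3\right) \left(- \frac{140}{3}\right) = 140$)
$\sqrt{-3180 + T} = \sqrt{-3180 + 140} = \sqrt{-3040} = 4 i \sqrt{190}$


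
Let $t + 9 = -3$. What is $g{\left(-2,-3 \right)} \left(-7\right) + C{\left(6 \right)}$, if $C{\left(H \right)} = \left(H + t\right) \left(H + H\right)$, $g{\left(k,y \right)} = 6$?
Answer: $-114$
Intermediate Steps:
$t = -12$ ($t = -9 - 3 = -12$)
$C{\left(H \right)} = 2 H \left(-12 + H\right)$ ($C{\left(H \right)} = \left(H - 12\right) \left(H + H\right) = \left(-12 + H\right) 2 H = 2 H \left(-12 + H\right)$)
$g{\left(-2,-3 \right)} \left(-7\right) + C{\left(6 \right)} = 6 \left(-7\right) + 2 \cdot 6 \left(-12 + 6\right) = -42 + 2 \cdot 6 \left(-6\right) = -42 - 72 = -114$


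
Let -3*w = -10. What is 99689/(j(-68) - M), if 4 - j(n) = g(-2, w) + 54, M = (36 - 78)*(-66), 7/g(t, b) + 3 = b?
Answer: -99689/2843 ≈ -35.065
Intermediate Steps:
w = 10/3 (w = -⅓*(-10) = 10/3 ≈ 3.3333)
g(t, b) = 7/(-3 + b)
M = 2772 (M = -42*(-66) = 2772)
j(n) = -71 (j(n) = 4 - (7/(-3 + 10/3) + 54) = 4 - (7/(⅓) + 54) = 4 - (7*3 + 54) = 4 - (21 + 54) = 4 - 1*75 = 4 - 75 = -71)
99689/(j(-68) - M) = 99689/(-71 - 1*2772) = 99689/(-71 - 2772) = 99689/(-2843) = 99689*(-1/2843) = -99689/2843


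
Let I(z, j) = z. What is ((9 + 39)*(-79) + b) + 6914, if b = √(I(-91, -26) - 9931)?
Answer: 3122 + I*√10022 ≈ 3122.0 + 100.11*I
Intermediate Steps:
b = I*√10022 (b = √(-91 - 9931) = √(-10022) = I*√10022 ≈ 100.11*I)
((9 + 39)*(-79) + b) + 6914 = ((9 + 39)*(-79) + I*√10022) + 6914 = (48*(-79) + I*√10022) + 6914 = (-3792 + I*√10022) + 6914 = 3122 + I*√10022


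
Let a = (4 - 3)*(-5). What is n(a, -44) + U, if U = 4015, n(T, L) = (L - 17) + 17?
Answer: 3971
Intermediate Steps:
a = -5 (a = 1*(-5) = -5)
n(T, L) = L (n(T, L) = (-17 + L) + 17 = L)
n(a, -44) + U = -44 + 4015 = 3971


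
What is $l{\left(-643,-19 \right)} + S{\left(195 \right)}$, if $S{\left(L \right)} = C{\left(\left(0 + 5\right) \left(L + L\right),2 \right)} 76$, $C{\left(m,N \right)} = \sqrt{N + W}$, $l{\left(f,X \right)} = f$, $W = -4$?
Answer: $-643 + 76 i \sqrt{2} \approx -643.0 + 107.48 i$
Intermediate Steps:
$C{\left(m,N \right)} = \sqrt{-4 + N}$ ($C{\left(m,N \right)} = \sqrt{N - 4} = \sqrt{-4 + N}$)
$S{\left(L \right)} = 76 i \sqrt{2}$ ($S{\left(L \right)} = \sqrt{-4 + 2} \cdot 76 = \sqrt{-2} \cdot 76 = i \sqrt{2} \cdot 76 = 76 i \sqrt{2}$)
$l{\left(-643,-19 \right)} + S{\left(195 \right)} = -643 + 76 i \sqrt{2}$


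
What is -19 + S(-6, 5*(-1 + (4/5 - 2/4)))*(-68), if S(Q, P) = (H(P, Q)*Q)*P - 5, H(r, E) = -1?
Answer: 1749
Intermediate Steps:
S(Q, P) = -5 - P*Q (S(Q, P) = (-Q)*P - 5 = -P*Q - 5 = -5 - P*Q)
-19 + S(-6, 5*(-1 + (4/5 - 2/4)))*(-68) = -19 + (-5 - 1*5*(-1 + (4/5 - 2/4))*(-6))*(-68) = -19 + (-5 - 1*5*(-1 + (4*(⅕) - 2*¼))*(-6))*(-68) = -19 + (-5 - 1*5*(-1 + (⅘ - ½))*(-6))*(-68) = -19 + (-5 - 1*5*(-1 + 3/10)*(-6))*(-68) = -19 + (-5 - 1*5*(-7/10)*(-6))*(-68) = -19 + (-5 - 1*(-7/2)*(-6))*(-68) = -19 + (-5 - 21)*(-68) = -19 - 26*(-68) = -19 + 1768 = 1749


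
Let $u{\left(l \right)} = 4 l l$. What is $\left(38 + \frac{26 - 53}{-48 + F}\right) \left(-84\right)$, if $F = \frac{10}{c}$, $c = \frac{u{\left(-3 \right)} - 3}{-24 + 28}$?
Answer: $- \frac{1250823}{386} \approx -3240.5$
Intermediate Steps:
$u{\left(l \right)} = 4 l^{2}$
$c = \frac{33}{4}$ ($c = \frac{4 \left(-3\right)^{2} - 3}{-24 + 28} = \frac{4 \cdot 9 - 3}{4} = \left(36 - 3\right) \frac{1}{4} = 33 \cdot \frac{1}{4} = \frac{33}{4} \approx 8.25$)
$F = \frac{40}{33}$ ($F = \frac{10}{\frac{33}{4}} = 10 \cdot \frac{4}{33} = \frac{40}{33} \approx 1.2121$)
$\left(38 + \frac{26 - 53}{-48 + F}\right) \left(-84\right) = \left(38 + \frac{26 - 53}{-48 + \frac{40}{33}}\right) \left(-84\right) = \left(38 - \frac{27}{- \frac{1544}{33}}\right) \left(-84\right) = \left(38 - - \frac{891}{1544}\right) \left(-84\right) = \left(38 + \frac{891}{1544}\right) \left(-84\right) = \frac{59563}{1544} \left(-84\right) = - \frac{1250823}{386}$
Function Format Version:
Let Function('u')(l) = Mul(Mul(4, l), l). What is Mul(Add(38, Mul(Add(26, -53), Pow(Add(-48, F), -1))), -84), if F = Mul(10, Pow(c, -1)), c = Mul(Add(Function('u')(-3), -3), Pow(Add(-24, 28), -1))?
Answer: Rational(-1250823, 386) ≈ -3240.5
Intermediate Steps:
Function('u')(l) = Mul(4, Pow(l, 2))
c = Rational(33, 4) (c = Mul(Add(Mul(4, Pow(-3, 2)), -3), Pow(Add(-24, 28), -1)) = Mul(Add(Mul(4, 9), -3), Pow(4, -1)) = Mul(Add(36, -3), Rational(1, 4)) = Mul(33, Rational(1, 4)) = Rational(33, 4) ≈ 8.2500)
F = Rational(40, 33) (F = Mul(10, Pow(Rational(33, 4), -1)) = Mul(10, Rational(4, 33)) = Rational(40, 33) ≈ 1.2121)
Mul(Add(38, Mul(Add(26, -53), Pow(Add(-48, F), -1))), -84) = Mul(Add(38, Mul(Add(26, -53), Pow(Add(-48, Rational(40, 33)), -1))), -84) = Mul(Add(38, Mul(-27, Pow(Rational(-1544, 33), -1))), -84) = Mul(Add(38, Mul(-27, Rational(-33, 1544))), -84) = Mul(Add(38, Rational(891, 1544)), -84) = Mul(Rational(59563, 1544), -84) = Rational(-1250823, 386)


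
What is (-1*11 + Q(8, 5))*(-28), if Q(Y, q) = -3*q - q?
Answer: 868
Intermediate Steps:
Q(Y, q) = -4*q
(-1*11 + Q(8, 5))*(-28) = (-1*11 - 4*5)*(-28) = (-11 - 20)*(-28) = -31*(-28) = 868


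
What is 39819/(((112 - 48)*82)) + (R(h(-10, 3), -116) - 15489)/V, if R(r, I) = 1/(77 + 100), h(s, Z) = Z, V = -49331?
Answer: 362070727649/45823368576 ≈ 7.9014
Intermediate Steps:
R(r, I) = 1/177
39819/(((112 - 48)*82)) + (R(h(-10, 3), -116) - 15489)/V = 39819/(((112 - 48)*82)) + (1/177 - 15489)/(-49331) = 39819/((64*82)) - 2741552/177*(-1/49331) = 39819/5248 + 2741552/8731587 = 362070727649/45823368576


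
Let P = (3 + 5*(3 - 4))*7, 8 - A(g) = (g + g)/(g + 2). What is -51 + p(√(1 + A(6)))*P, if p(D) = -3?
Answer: -9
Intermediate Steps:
A(g) = 8 - 2*g/(2 + g) (A(g) = 8 - (g + g)/(g + 2) = 8 - 2*g/(2 + g))
P = -14 (P = (3 + 5*(-1))*7 = (3 - 5)*7 = -2*7 = -14)
-51 + p(√(1 + A(6)))*P = -51 - 3*(-14) = -51 + 42 = -9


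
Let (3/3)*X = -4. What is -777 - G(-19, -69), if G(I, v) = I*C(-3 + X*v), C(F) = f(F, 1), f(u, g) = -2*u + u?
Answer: -5964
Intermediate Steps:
X = -4
f(u, g) = -u
C(F) = -F
G(I, v) = I*(3 + 4*v) (G(I, v) = I*(-(-3 - 4*v)) = I*(3 + 4*v))
-777 - G(-19, -69) = -777 - (-19)*(3 + 4*(-69)) = -777 - (-19)*(3 - 276) = -777 - (-19)*(-273) = -777 - 1*5187 = -777 - 5187 = -5964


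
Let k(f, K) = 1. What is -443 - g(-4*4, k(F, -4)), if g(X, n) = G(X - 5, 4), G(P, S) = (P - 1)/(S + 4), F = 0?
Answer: -1761/4 ≈ -440.25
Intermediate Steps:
G(P, S) = (-1 + P)/(4 + S)
g(X, n) = -¾ + X/8 (g(X, n) = (-1 + (X - 5))/(4 + 4) = (-1 + (-5 + X))/8 = (-6 + X)/8 = -¾ + X/8)
-443 - g(-4*4, k(F, -4)) = -443 - (-¾ + (-4*4)/8) = -443 - (-¾ + (⅛)*(-16)) = -443 - (-¾ - 2) = -443 - 1*(-11/4) = -443 + 11/4 = -1761/4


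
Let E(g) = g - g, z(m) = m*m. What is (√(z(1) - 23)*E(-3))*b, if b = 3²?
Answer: 0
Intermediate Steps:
z(m) = m²
b = 9
E(g) = 0
(√(z(1) - 23)*E(-3))*b = (√(1² - 23)*0)*9 = (√(1 - 23)*0)*9 = (√(-22)*0)*9 = ((I*√22)*0)*9 = 0*9 = 0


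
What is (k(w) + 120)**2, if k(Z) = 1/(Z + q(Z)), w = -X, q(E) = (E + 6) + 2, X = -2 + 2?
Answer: 923521/64 ≈ 14430.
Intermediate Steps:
X = 0
q(E) = 8 + E (q(E) = (6 + E) + 2 = 8 + E)
w = 0 (w = -1*0 = 0)
k(Z) = 1/(8 + 2*Z) (k(Z) = 1/(Z + (8 + Z)) = 1/(8 + 2*Z))
(k(w) + 120)**2 = (1/(2*(4 + 0)) + 120)**2 = ((1/2)/4 + 120)**2 = ((1/2)*(1/4) + 120)**2 = (1/8 + 120)**2 = (961/8)**2 = 923521/64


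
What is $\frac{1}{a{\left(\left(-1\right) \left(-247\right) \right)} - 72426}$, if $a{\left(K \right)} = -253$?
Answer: $- \frac{1}{72679} \approx -1.3759 \cdot 10^{-5}$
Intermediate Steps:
$\frac{1}{a{\left(\left(-1\right) \left(-247\right) \right)} - 72426} = \frac{1}{-253 - 72426} = \frac{1}{-72679} = - \frac{1}{72679}$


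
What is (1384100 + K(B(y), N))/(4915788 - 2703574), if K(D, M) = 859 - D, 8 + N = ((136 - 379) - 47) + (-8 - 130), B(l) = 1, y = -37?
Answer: 692479/1106107 ≈ 0.62605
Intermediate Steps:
N = -436 (N = -8 + (((136 - 379) - 47) + (-8 - 130)) = -8 + ((-243 - 47) - 138) = -8 + (-290 - 138) = -8 - 428 = -436)
(1384100 + K(B(y), N))/(4915788 - 2703574) = (1384100 + (859 - 1*1))/(4915788 - 2703574) = (1384100 + (859 - 1))/2212214 = (1384100 + 858)*(1/2212214) = 1384958*(1/2212214) = 692479/1106107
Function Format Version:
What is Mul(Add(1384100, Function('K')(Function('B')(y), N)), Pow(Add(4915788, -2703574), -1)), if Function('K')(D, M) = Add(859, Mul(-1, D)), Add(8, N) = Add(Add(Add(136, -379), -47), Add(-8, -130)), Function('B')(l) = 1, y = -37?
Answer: Rational(692479, 1106107) ≈ 0.62605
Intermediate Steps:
N = -436 (N = Add(-8, Add(Add(Add(136, -379), -47), Add(-8, -130))) = Add(-8, Add(Add(-243, -47), -138)) = Add(-8, Add(-290, -138)) = Add(-8, -428) = -436)
Mul(Add(1384100, Function('K')(Function('B')(y), N)), Pow(Add(4915788, -2703574), -1)) = Mul(Add(1384100, Add(859, Mul(-1, 1))), Pow(Add(4915788, -2703574), -1)) = Mul(Add(1384100, Add(859, -1)), Pow(2212214, -1)) = Mul(Add(1384100, 858), Rational(1, 2212214)) = Mul(1384958, Rational(1, 2212214)) = Rational(692479, 1106107)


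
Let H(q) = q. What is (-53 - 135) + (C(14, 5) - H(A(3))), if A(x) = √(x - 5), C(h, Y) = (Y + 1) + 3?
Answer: -179 - I*√2 ≈ -179.0 - 1.4142*I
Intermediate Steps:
C(h, Y) = 4 + Y (C(h, Y) = (1 + Y) + 3 = 4 + Y)
A(x) = √(-5 + x)
(-53 - 135) + (C(14, 5) - H(A(3))) = (-53 - 135) + ((4 + 5) - √(-5 + 3)) = -188 + (9 - √(-2)) = -188 + (9 - I*√2) = -179 - I*√2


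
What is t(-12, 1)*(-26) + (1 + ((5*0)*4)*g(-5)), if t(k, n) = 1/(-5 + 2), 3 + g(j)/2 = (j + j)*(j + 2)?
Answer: 29/3 ≈ 9.6667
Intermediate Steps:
g(j) = -6 + 4*j*(2 + j) (g(j) = -6 + 2*((j + j)*(j + 2)) = -6 + 2*((2*j)*(2 + j)) = -6 + 2*(2*j*(2 + j)) = -6 + 4*j*(2 + j))
t(k, n) = -⅓ (t(k, n) = 1/(-3) = -⅓)
t(-12, 1)*(-26) + (1 + ((5*0)*4)*g(-5)) = -⅓*(-26) + (1 + ((5*0)*4)*(-6 + 4*(-5)² + 8*(-5))) = 26/3 + (1 + (0*4)*(-6 + 4*25 - 40)) = 26/3 + (1 + 0*(-6 + 100 - 40)) = 26/3 + (1 + 0*54) = 26/3 + (1 + 0) = 26/3 + 1 = 29/3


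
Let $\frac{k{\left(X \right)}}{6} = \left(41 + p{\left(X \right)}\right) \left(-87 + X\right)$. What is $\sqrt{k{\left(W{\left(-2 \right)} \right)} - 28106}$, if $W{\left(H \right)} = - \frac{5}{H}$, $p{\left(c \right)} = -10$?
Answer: $i \sqrt{43823} \approx 209.34 i$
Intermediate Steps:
$k{\left(X \right)} = -16182 + 186 X$ ($k{\left(X \right)} = 6 \left(41 - 10\right) \left(-87 + X\right) = 6 \cdot 31 \left(-87 + X\right) = 6 \left(-2697 + 31 X\right) = -16182 + 186 X$)
$\sqrt{k{\left(W{\left(-2 \right)} \right)} - 28106} = \sqrt{\left(-16182 + 186 \left(- \frac{5}{-2}\right)\right) - 28106} = \sqrt{\left(-16182 + 186 \left(\left(-5\right) \left(- \frac{1}{2}\right)\right)\right) - 28106} = \sqrt{\left(-16182 + 186 \cdot \frac{5}{2}\right) - 28106} = \sqrt{\left(-16182 + 465\right) - 28106} = \sqrt{-15717 - 28106} = \sqrt{-43823} = i \sqrt{43823}$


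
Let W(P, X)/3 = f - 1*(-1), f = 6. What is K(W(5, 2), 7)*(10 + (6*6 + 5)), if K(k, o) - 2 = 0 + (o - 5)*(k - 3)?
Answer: 1938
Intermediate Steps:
W(P, X) = 21 (W(P, X) = 3*(6 - 1*(-1)) = 3*(6 + 1) = 3*7 = 21)
K(k, o) = 2 + (-5 + o)*(-3 + k) (K(k, o) = 2 + (0 + (o - 5)*(k - 3)) = 2 + (0 + (-5 + o)*(-3 + k)) = 2 + (-5 + o)*(-3 + k))
K(W(5, 2), 7)*(10 + (6*6 + 5)) = (17 - 5*21 - 3*7 + 21*7)*(10 + (6*6 + 5)) = (17 - 105 - 21 + 147)*(10 + (36 + 5)) = 38*(10 + 41) = 38*51 = 1938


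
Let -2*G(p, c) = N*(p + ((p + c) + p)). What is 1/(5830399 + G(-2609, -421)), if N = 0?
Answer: 1/5830399 ≈ 1.7151e-7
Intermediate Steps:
G(p, c) = 0 (G(p, c) = -0*(p + ((p + c) + p)) = -0*(p + ((c + p) + p)) = -0*(p + (c + 2*p)) = -0*(c + 3*p) = -½*0 = 0)
1/(5830399 + G(-2609, -421)) = 1/(5830399 + 0) = 1/5830399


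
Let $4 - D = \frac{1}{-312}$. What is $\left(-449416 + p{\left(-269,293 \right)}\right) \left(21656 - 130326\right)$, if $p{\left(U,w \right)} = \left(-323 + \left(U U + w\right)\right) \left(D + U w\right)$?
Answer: $\frac{96647541969692995}{156} \approx 6.1954 \cdot 10^{14}$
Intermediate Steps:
$D = \frac{1249}{312}$ ($D = 4 - \frac{1}{-312} = 4 - - \frac{1}{312} = 4 + \frac{1}{312} = \frac{1249}{312} \approx 4.0032$)
$p{\left(U,w \right)} = \left(\frac{1249}{312} + U w\right) \left(-323 + w + U^{2}\right)$ ($p{\left(U,w \right)} = \left(-323 + \left(U U + w\right)\right) \left(\frac{1249}{312} + U w\right) = \left(-323 + \left(U^{2} + w\right)\right) \left(\frac{1249}{312} + U w\right) = \left(-323 + \left(w + U^{2}\right)\right) \left(\frac{1249}{312} + U w\right) = \left(-323 + w + U^{2}\right) \left(\frac{1249}{312} + U w\right) = \left(\frac{1249}{312} + U w\right) \left(-323 + w + U^{2}\right)$)
$\left(-449416 + p{\left(-269,293 \right)}\right) \left(21656 - 130326\right) = \left(-449416 + \left(- \frac{403427}{312} + \frac{1249}{312} \cdot 293 + \frac{1249 \left(-269\right)^{2}}{312} - 269 \cdot 293^{2} + 293 \left(-269\right)^{3} - \left(-86887\right) 293\right)\right) \left(21656 - 130326\right) = \left(-449416 + \left(- \frac{403427}{312} + \frac{365957}{312} + \frac{1249}{312} \cdot 72361 - 23093381 + 293 \left(-19465109\right) + 25457891\right)\right) \left(-108670\right) = \left(-449416 + \left(- \frac{403427}{312} + \frac{365957}{312} + \frac{90378889}{312} - 23093381 - 5703276937 + 25457891\right)\right) \left(-108670\right) = \left(-449416 - \frac{1778594335805}{312}\right) \left(-108670\right) = \left(- \frac{1778734553597}{312}\right) \left(-108670\right) = \frac{96647541969692995}{156}$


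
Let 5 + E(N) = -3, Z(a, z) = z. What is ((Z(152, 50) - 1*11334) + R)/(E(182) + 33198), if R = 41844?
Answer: 3056/3319 ≈ 0.92076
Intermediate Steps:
E(N) = -8 (E(N) = -5 - 3 = -8)
((Z(152, 50) - 1*11334) + R)/(E(182) + 33198) = ((50 - 1*11334) + 41844)/(-8 + 33198) = ((50 - 11334) + 41844)/33190 = (-11284 + 41844)*(1/33190) = 30560*(1/33190) = 3056/3319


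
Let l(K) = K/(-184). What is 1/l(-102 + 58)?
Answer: 46/11 ≈ 4.1818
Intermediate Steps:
l(K) = -K/184 (l(K) = K*(-1/184) = -K/184)
1/l(-102 + 58) = 1/(-(-102 + 58)/184) = 1/(-1/184*(-44)) = 1/(11/46) = 46/11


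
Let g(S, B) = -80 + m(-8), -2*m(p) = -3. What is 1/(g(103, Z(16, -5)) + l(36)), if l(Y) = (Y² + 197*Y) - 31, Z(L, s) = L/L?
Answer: 2/16557 ≈ 0.00012079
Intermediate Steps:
m(p) = 3/2 (m(p) = -½*(-3) = 3/2)
Z(L, s) = 1
g(S, B) = -157/2 (g(S, B) = -80 + 3/2 = -157/2)
l(Y) = -31 + Y² + 197*Y
1/(g(103, Z(16, -5)) + l(36)) = 1/(-157/2 + (-31 + 36² + 197*36)) = 1/(-157/2 + (-31 + 1296 + 7092)) = 1/(-157/2 + 8357) = 1/(16557/2) = 2/16557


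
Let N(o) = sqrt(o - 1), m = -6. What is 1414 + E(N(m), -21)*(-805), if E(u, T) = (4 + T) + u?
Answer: 15099 - 805*I*sqrt(7) ≈ 15099.0 - 2129.8*I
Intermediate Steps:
N(o) = sqrt(-1 + o)
E(u, T) = 4 + T + u
1414 + E(N(m), -21)*(-805) = 1414 + (4 - 21 + sqrt(-1 - 6))*(-805) = 1414 + (4 - 21 + sqrt(-7))*(-805) = 1414 + (4 - 21 + I*sqrt(7))*(-805) = 1414 + (-17 + I*sqrt(7))*(-805) = 1414 + (13685 - 805*I*sqrt(7)) = 15099 - 805*I*sqrt(7)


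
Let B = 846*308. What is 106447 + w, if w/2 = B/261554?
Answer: 13921079887/130777 ≈ 1.0645e+5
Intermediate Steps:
B = 260568
w = 260568/130777 (w = 2*(260568/261554) = 2*(260568*(1/261554)) = 2*(130284/130777) = 260568/130777 ≈ 1.9925)
106447 + w = 106447 + 260568/130777 = 13921079887/130777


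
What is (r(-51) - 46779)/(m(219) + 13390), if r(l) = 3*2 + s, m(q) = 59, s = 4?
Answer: -46769/13449 ≈ -3.4775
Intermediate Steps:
r(l) = 10 (r(l) = 3*2 + 4 = 6 + 4 = 10)
(r(-51) - 46779)/(m(219) + 13390) = (10 - 46779)/(59 + 13390) = -46769/13449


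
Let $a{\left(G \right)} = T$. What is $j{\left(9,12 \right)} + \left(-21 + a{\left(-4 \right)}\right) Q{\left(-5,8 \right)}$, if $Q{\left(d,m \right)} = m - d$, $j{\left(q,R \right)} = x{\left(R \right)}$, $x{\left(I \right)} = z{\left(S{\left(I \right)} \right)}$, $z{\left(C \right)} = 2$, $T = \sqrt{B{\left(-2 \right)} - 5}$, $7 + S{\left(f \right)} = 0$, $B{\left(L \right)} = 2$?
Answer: $-271 + 13 i \sqrt{3} \approx -271.0 + 22.517 i$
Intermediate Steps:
$S{\left(f \right)} = -7$ ($S{\left(f \right)} = -7 + 0 = -7$)
$T = i \sqrt{3}$ ($T = \sqrt{2 - 5} = \sqrt{-3} = i \sqrt{3} \approx 1.732 i$)
$x{\left(I \right)} = 2$
$a{\left(G \right)} = i \sqrt{3}$
$j{\left(q,R \right)} = 2$
$j{\left(9,12 \right)} + \left(-21 + a{\left(-4 \right)}\right) Q{\left(-5,8 \right)} = 2 + \left(-21 + i \sqrt{3}\right) \left(8 - -5\right) = 2 + \left(-21 + i \sqrt{3}\right) \left(8 + 5\right) = 2 + \left(-21 + i \sqrt{3}\right) 13 = 2 - \left(273 - 13 i \sqrt{3}\right) = -271 + 13 i \sqrt{3}$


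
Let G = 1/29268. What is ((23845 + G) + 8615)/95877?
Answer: 950039281/2806128036 ≈ 0.33856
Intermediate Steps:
G = 1/29268 ≈ 3.4167e-5
((23845 + G) + 8615)/95877 = ((23845 + 1/29268) + 8615)/95877 = (697895461/29268 + 8615)*(1/95877) = (950039281/29268)*(1/95877) = 950039281/2806128036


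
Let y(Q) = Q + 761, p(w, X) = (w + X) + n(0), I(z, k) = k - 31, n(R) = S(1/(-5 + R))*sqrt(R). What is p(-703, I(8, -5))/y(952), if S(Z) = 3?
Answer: -739/1713 ≈ -0.43141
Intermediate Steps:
n(R) = 3*sqrt(R)
I(z, k) = -31 + k
p(w, X) = X + w (p(w, X) = (w + X) + 3*sqrt(0) = (X + w) + 3*0 = (X + w) + 0 = X + w)
y(Q) = 761 + Q
p(-703, I(8, -5))/y(952) = ((-31 - 5) - 703)/(761 + 952) = (-36 - 703)/1713 = -739*1/1713 = -739/1713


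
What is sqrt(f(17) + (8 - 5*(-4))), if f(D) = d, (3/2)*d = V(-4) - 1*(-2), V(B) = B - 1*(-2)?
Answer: 2*sqrt(7) ≈ 5.2915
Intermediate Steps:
V(B) = 2 + B (V(B) = B + 2 = 2 + B)
d = 0 (d = 2*((2 - 4) - 1*(-2))/3 = 2*(-2 + 2)/3 = (2/3)*0 = 0)
f(D) = 0
sqrt(f(17) + (8 - 5*(-4))) = sqrt(0 + (8 - 5*(-4))) = sqrt(0 + (8 + 20)) = sqrt(0 + 28) = sqrt(28) = 2*sqrt(7)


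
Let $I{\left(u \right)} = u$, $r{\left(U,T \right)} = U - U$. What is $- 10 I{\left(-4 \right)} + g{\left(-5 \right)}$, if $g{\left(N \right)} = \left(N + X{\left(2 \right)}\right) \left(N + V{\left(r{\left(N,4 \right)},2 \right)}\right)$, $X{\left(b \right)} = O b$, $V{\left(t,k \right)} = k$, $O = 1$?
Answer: $49$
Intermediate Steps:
$r{\left(U,T \right)} = 0$
$X{\left(b \right)} = b$ ($X{\left(b \right)} = 1 b = b$)
$g{\left(N \right)} = \left(2 + N\right)^{2}$ ($g{\left(N \right)} = \left(N + 2\right) \left(N + 2\right) = \left(2 + N\right) \left(2 + N\right) = \left(2 + N\right)^{2}$)
$- 10 I{\left(-4 \right)} + g{\left(-5 \right)} = \left(-10\right) \left(-4\right) + \left(4 + \left(-5\right)^{2} + 4 \left(-5\right)\right) = 40 + \left(4 + 25 - 20\right) = 40 + 9 = 49$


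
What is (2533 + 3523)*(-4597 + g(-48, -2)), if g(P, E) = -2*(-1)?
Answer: -27827320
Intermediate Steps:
g(P, E) = 2
(2533 + 3523)*(-4597 + g(-48, -2)) = (2533 + 3523)*(-4597 + 2) = 6056*(-4595) = -27827320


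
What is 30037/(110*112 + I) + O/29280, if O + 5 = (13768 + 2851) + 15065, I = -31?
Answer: 1268786591/359821920 ≈ 3.5261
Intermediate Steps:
O = 31679 (O = -5 + ((13768 + 2851) + 15065) = -5 + (16619 + 15065) = -5 + 31684 = 31679)
30037/(110*112 + I) + O/29280 = 30037/(110*112 - 31) + 31679/29280 = 30037/(12320 - 31) + 31679*(1/29280) = 30037/12289 + 31679/29280 = 1268786591/359821920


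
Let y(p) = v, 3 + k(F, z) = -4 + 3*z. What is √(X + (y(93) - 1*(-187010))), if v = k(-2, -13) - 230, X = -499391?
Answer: I*√312657 ≈ 559.16*I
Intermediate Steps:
k(F, z) = -7 + 3*z (k(F, z) = -3 + (-4 + 3*z) = -7 + 3*z)
v = -276 (v = (-7 + 3*(-13)) - 230 = (-7 - 39) - 230 = -46 - 230 = -276)
y(p) = -276
√(X + (y(93) - 1*(-187010))) = √(-499391 + (-276 - 1*(-187010))) = √(-499391 + (-276 + 187010)) = √(-499391 + 186734) = √(-312657) = I*√312657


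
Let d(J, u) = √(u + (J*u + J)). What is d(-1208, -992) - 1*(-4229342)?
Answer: 4229342 + 6*√33226 ≈ 4.2304e+6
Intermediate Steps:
d(J, u) = √(J + u + J*u) (d(J, u) = √(u + (J + J*u)) = √(J + u + J*u))
d(-1208, -992) - 1*(-4229342) = √(-1208 - 992 - 1208*(-992)) - 1*(-4229342) = √(-1208 - 992 + 1198336) + 4229342 = √1196136 + 4229342 = 6*√33226 + 4229342 = 4229342 + 6*√33226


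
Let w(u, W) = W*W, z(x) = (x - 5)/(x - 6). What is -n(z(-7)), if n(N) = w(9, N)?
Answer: -144/169 ≈ -0.85207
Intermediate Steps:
z(x) = (-5 + x)/(-6 + x)
w(u, W) = W²
n(N) = N²
-n(z(-7)) = -((-5 - 7)/(-6 - 7))² = -(-12/(-13))² = -(-1/13*(-12))² = -(12/13)² = -1*144/169 = -144/169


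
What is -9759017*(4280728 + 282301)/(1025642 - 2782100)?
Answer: 44530677582493/1756458 ≈ 2.5353e+7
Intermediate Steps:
-9759017*(4280728 + 282301)/(1025642 - 2782100) = -9759017/((-1756458/4563029)) = -9759017/((-1756458*1/4563029)) = -9759017/(-1756458/4563029) = -9759017*(-4563029/1756458) = 44530677582493/1756458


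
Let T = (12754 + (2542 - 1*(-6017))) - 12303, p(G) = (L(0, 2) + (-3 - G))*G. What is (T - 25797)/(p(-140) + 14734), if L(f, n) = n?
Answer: 16787/4726 ≈ 3.5521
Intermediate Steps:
p(G) = G*(-1 - G) (p(G) = (2 + (-3 - G))*G = (-1 - G)*G = G*(-1 - G))
T = 9010 (T = (12754 + (2542 + 6017)) - 12303 = (12754 + 8559) - 12303 = 21313 - 12303 = 9010)
(T - 25797)/(p(-140) + 14734) = (9010 - 25797)/(-1*(-140)*(1 - 140) + 14734) = -16787/(-1*(-140)*(-139) + 14734) = -16787/(-19460 + 14734) = -16787/(-4726) = -16787*(-1/4726) = 16787/4726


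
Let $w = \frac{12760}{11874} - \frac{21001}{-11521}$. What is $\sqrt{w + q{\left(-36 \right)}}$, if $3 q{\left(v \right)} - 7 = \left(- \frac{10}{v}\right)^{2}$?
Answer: $\frac{\sqrt{7968148412696061915}}{1231203186} \approx 2.2927$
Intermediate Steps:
$q{\left(v \right)} = \frac{7}{3} + \frac{100}{3 v^{2}}$ ($q{\left(v \right)} = \frac{7}{3} + \frac{\left(- \frac{10}{v}\right)^{2}}{3} = \frac{7}{3} + \frac{100 \frac{1}{v^{2}}}{3} = \frac{7}{3} + \frac{100}{3 v^{2}}$)
$w = \frac{198186917}{68400177}$ ($w = 12760 \cdot \frac{1}{11874} - - \frac{21001}{11521} = \frac{6380}{5937} + \frac{21001}{11521} = \frac{198186917}{68400177} \approx 2.8975$)
$\sqrt{w + q{\left(-36 \right)}} = \sqrt{\frac{198186917}{68400177} + \left(\frac{7}{3} + \frac{100}{3 \cdot 1296}\right)} = \sqrt{\frac{198186917}{68400177} + \left(\frac{7}{3} + \frac{100}{3} \cdot \frac{1}{1296}\right)} = \sqrt{\frac{198186917}{68400177} + \left(\frac{7}{3} + \frac{25}{972}\right)} = \sqrt{\frac{198186917}{68400177} + \frac{2293}{972}} = \sqrt{\frac{116493096395}{22161657348}} = \frac{\sqrt{7968148412696061915}}{1231203186}$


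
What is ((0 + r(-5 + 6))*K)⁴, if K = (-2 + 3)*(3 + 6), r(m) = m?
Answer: 6561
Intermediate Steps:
K = 9 (K = 1*9 = 9)
((0 + r(-5 + 6))*K)⁴ = ((0 + (-5 + 6))*9)⁴ = ((0 + 1)*9)⁴ = (1*9)⁴ = 9⁴ = 6561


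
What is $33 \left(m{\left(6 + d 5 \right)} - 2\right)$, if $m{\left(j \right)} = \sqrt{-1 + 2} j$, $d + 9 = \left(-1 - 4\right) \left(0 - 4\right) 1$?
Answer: $1947$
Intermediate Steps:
$d = 11$ ($d = -9 + \left(-1 - 4\right) \left(0 - 4\right) 1 = -9 + \left(-5\right) \left(-4\right) 1 = -9 + 20 \cdot 1 = -9 + 20 = 11$)
$m{\left(j \right)} = j$ ($m{\left(j \right)} = \sqrt{1} j = 1 j = j$)
$33 \left(m{\left(6 + d 5 \right)} - 2\right) = 33 \left(\left(6 + 11 \cdot 5\right) - 2\right) = 33 \left(\left(6 + 55\right) - 2\right) = 33 \left(61 - 2\right) = 33 \cdot 59 = 1947$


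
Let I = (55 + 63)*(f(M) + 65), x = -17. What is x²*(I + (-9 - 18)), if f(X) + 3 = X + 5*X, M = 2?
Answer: 2515745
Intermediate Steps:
f(X) = -3 + 6*X (f(X) = -3 + (X + 5*X) = -3 + 6*X)
I = 8732 (I = (55 + 63)*((-3 + 6*2) + 65) = 118*((-3 + 12) + 65) = 118*(9 + 65) = 118*74 = 8732)
x²*(I + (-9 - 18)) = (-17)²*(8732 + (-9 - 18)) = 289*(8732 - 27) = 289*8705 = 2515745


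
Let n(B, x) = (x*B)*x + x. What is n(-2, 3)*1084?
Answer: -16260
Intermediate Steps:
n(B, x) = x + B*x² (n(B, x) = (B*x)*x + x = B*x² + x = x + B*x²)
n(-2, 3)*1084 = (3*(1 - 2*3))*1084 = (3*(1 - 6))*1084 = (3*(-5))*1084 = -15*1084 = -16260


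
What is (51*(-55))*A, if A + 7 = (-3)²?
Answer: -5610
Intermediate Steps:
A = 2 (A = -7 + (-3)² = -7 + 9 = 2)
(51*(-55))*A = (51*(-55))*2 = -2805*2 = -5610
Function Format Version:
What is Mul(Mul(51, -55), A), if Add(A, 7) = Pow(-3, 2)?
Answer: -5610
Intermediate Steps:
A = 2 (A = Add(-7, Pow(-3, 2)) = Add(-7, 9) = 2)
Mul(Mul(51, -55), A) = Mul(Mul(51, -55), 2) = Mul(-2805, 2) = -5610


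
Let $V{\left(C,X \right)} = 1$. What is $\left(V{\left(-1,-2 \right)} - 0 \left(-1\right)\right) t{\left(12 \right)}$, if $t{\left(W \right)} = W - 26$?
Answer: $-14$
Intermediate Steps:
$t{\left(W \right)} = -26 + W$
$\left(V{\left(-1,-2 \right)} - 0 \left(-1\right)\right) t{\left(12 \right)} = \left(1 - 0 \left(-1\right)\right) \left(-26 + 12\right) = \left(1 - 0\right) \left(-14\right) = \left(1 + 0\right) \left(-14\right) = 1 \left(-14\right) = -14$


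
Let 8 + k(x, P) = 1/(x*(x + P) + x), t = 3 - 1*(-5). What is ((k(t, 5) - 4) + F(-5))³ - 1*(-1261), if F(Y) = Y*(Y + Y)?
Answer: 78917176801/1404928 ≈ 56172.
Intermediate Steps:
F(Y) = 2*Y² (F(Y) = Y*(2*Y) = 2*Y²)
t = 8 (t = 3 + 5 = 8)
k(x, P) = -8 + 1/(x + x*(P + x)) (k(x, P) = -8 + 1/(x*(x + P) + x) = -8 + 1/(x*(P + x) + x) = -8 + 1/(x + x*(P + x)))
((k(t, 5) - 4) + F(-5))³ - 1*(-1261) = (((1 - 8*8 - 8*8² - 8*5*8)/(8*(1 + 5 + 8)) - 4) + 2*(-5)²)³ - 1*(-1261) = (((⅛)*(1 - 64 - 8*64 - 320)/14 - 4) + 2*25)³ + 1261 = (((⅛)*(1/14)*(1 - 64 - 512 - 320) - 4) + 50)³ + 1261 = (((⅛)*(1/14)*(-895) - 4) + 50)³ + 1261 = ((-895/112 - 4) + 50)³ + 1261 = (-1343/112 + 50)³ + 1261 = (4257/112)³ + 1261 = 77145562593/1404928 + 1261 = 78917176801/1404928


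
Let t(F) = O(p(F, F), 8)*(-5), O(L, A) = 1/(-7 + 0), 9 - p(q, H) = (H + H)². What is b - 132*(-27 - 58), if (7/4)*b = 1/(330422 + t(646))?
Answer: 25951399984/2312959 ≈ 11220.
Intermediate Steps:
p(q, H) = 9 - 4*H² (p(q, H) = 9 - (H + H)² = 9 - (2*H)² = 9 - 4*H²)
O(L, A) = -⅐ (O(L, A) = 1/(-7) = -⅐)
t(F) = 5/7 (t(F) = -⅐*(-5) = 5/7)
b = 4/2312959 (b = 4/(7*(330422 + 5/7)) = 4/(7*(2312959/7)) = (4/7)*(7/2312959) = 4/2312959 ≈ 1.7294e-6)
b - 132*(-27 - 58) = 4/2312959 - 132*(-27 - 58) = 4/2312959 - 132*(-85) = 4/2312959 + 11220 = 25951399984/2312959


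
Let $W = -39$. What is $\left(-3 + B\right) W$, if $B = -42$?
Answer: $1755$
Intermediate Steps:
$\left(-3 + B\right) W = \left(-3 - 42\right) \left(-39\right) = \left(-45\right) \left(-39\right) = 1755$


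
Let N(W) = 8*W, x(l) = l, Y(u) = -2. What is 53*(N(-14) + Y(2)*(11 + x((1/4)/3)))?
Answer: -42665/6 ≈ -7110.8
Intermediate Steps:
53*(N(-14) + Y(2)*(11 + x((1/4)/3))) = 53*(8*(-14) - 2*(11 + (1/4)/3)) = 53*(-112 - 2*(11 + (1*(¼))*(⅓))) = 53*(-112 - 2*(11 + (¼)*(⅓))) = 53*(-112 - 2*(11 + 1/12)) = 53*(-112 - 2*133/12) = 53*(-112 - 133/6) = 53*(-805/6) = -42665/6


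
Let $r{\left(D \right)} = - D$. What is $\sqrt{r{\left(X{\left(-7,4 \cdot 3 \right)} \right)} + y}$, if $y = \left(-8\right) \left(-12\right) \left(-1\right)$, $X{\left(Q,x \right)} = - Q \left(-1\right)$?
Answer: $i \sqrt{89} \approx 9.434 i$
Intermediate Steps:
$X{\left(Q,x \right)} = Q$
$y = -96$ ($y = 96 \left(-1\right) = -96$)
$\sqrt{r{\left(X{\left(-7,4 \cdot 3 \right)} \right)} + y} = \sqrt{\left(-1\right) \left(-7\right) - 96} = \sqrt{7 - 96} = \sqrt{-89} = i \sqrt{89}$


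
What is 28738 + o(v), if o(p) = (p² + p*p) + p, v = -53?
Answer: 34303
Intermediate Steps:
o(p) = p + 2*p² (o(p) = (p² + p²) + p = 2*p² + p = p + 2*p²)
28738 + o(v) = 28738 - 53*(1 + 2*(-53)) = 28738 - 53*(1 - 106) = 28738 - 53*(-105) = 28738 + 5565 = 34303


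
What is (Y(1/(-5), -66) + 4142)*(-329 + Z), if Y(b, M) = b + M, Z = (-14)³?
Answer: -62624667/5 ≈ -1.2525e+7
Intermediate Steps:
Z = -2744
Y(b, M) = M + b
(Y(1/(-5), -66) + 4142)*(-329 + Z) = ((-66 + 1/(-5)) + 4142)*(-329 - 2744) = ((-66 - ⅕) + 4142)*(-3073) = (-331/5 + 4142)*(-3073) = (20379/5)*(-3073) = -62624667/5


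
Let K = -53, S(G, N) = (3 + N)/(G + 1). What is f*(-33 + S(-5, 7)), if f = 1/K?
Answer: 71/106 ≈ 0.66981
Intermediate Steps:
S(G, N) = (3 + N)/(1 + G)
f = -1/53 (f = 1/(-53) = -1/53 ≈ -0.018868)
f*(-33 + S(-5, 7)) = -(-33 + (3 + 7)/(1 - 5))/53 = -(-33 + 10/(-4))/53 = -(-33 - ¼*10)/53 = -(-33 - 5/2)/53 = -1/53*(-71/2) = 71/106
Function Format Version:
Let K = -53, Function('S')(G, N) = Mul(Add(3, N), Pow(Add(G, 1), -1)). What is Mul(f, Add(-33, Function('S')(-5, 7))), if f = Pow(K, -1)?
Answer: Rational(71, 106) ≈ 0.66981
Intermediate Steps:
Function('S')(G, N) = Mul(Pow(Add(1, G), -1), Add(3, N)) (Function('S')(G, N) = Mul(Add(3, N), Pow(Add(1, G), -1)) = Mul(Pow(Add(1, G), -1), Add(3, N)))
f = Rational(-1, 53) (f = Pow(-53, -1) = Rational(-1, 53) ≈ -0.018868)
Mul(f, Add(-33, Function('S')(-5, 7))) = Mul(Rational(-1, 53), Add(-33, Mul(Pow(Add(1, -5), -1), Add(3, 7)))) = Mul(Rational(-1, 53), Add(-33, Mul(Pow(-4, -1), 10))) = Mul(Rational(-1, 53), Add(-33, Mul(Rational(-1, 4), 10))) = Mul(Rational(-1, 53), Add(-33, Rational(-5, 2))) = Mul(Rational(-1, 53), Rational(-71, 2)) = Rational(71, 106)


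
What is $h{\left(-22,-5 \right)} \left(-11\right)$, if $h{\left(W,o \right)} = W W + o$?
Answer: $-5269$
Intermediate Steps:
$h{\left(W,o \right)} = o + W^{2}$ ($h{\left(W,o \right)} = W^{2} + o = o + W^{2}$)
$h{\left(-22,-5 \right)} \left(-11\right) = \left(-5 + \left(-22\right)^{2}\right) \left(-11\right) = \left(-5 + 484\right) \left(-11\right) = 479 \left(-11\right) = -5269$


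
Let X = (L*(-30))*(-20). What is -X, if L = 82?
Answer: -49200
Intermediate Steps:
X = 49200 (X = (82*(-30))*(-20) = -2460*(-20) = 49200)
-X = -1*49200 = -49200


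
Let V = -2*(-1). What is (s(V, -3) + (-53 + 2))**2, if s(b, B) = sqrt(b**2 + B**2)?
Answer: (-51 + sqrt(13))**2 ≈ 2246.2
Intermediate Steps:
V = 2
s(b, B) = sqrt(B**2 + b**2)
(s(V, -3) + (-53 + 2))**2 = (sqrt((-3)**2 + 2**2) + (-53 + 2))**2 = (sqrt(9 + 4) - 51)**2 = (sqrt(13) - 51)**2 = (-51 + sqrt(13))**2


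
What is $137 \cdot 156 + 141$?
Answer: $21513$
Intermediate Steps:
$137 \cdot 156 + 141 = 21372 + 141 = 21513$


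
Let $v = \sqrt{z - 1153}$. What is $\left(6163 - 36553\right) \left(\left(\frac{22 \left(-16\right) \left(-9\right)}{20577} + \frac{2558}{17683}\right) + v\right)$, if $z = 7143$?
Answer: $- \frac{1100682342300}{121287697} - 30390 \sqrt{5990} \approx -2.3611 \cdot 10^{6}$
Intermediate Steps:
$v = \sqrt{5990}$ ($v = \sqrt{7143 - 1153} = \sqrt{5990} \approx 77.395$)
$\left(6163 - 36553\right) \left(\left(\frac{22 \left(-16\right) \left(-9\right)}{20577} + \frac{2558}{17683}\right) + v\right) = \left(6163 - 36553\right) \left(\left(\frac{22 \left(-16\right) \left(-9\right)}{20577} + \frac{2558}{17683}\right) + \sqrt{5990}\right) = - 30390 \left(\left(\left(-352\right) \left(-9\right) \frac{1}{20577} + 2558 \cdot \frac{1}{17683}\right) + \sqrt{5990}\right) = - 30390 \left(\left(3168 \cdot \frac{1}{20577} + \frac{2558}{17683}\right) + \sqrt{5990}\right) = - 30390 \left(\left(\frac{1056}{6859} + \frac{2558}{17683}\right) + \sqrt{5990}\right) = - 30390 \left(\frac{36218570}{121287697} + \sqrt{5990}\right) = - \frac{1100682342300}{121287697} - 30390 \sqrt{5990}$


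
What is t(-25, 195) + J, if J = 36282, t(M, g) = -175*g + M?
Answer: 2132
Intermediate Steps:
t(M, g) = M - 175*g
t(-25, 195) + J = (-25 - 175*195) + 36282 = (-25 - 34125) + 36282 = -34150 + 36282 = 2132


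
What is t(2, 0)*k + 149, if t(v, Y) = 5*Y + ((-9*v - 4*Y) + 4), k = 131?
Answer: -1685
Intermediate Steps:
t(v, Y) = 4 + Y - 9*v (t(v, Y) = 5*Y + (4 - 9*v - 4*Y) = 4 + Y - 9*v)
t(2, 0)*k + 149 = (4 + 0 - 9*2)*131 + 149 = (4 + 0 - 18)*131 + 149 = -14*131 + 149 = -1834 + 149 = -1685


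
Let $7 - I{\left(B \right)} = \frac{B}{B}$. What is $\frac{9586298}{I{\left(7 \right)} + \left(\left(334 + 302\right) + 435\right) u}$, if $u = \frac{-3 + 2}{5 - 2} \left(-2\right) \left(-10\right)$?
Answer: $- \frac{165281}{123} \approx -1343.7$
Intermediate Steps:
$I{\left(B \right)} = 6$ ($I{\left(B \right)} = 7 - \frac{B}{B} = 7 - 1 = 6$)
$u = - \frac{20}{3}$ ($u = - \frac{1}{3} \left(-2\right) \left(-10\right) = \left(-1\right) \frac{1}{3} \left(-2\right) \left(-10\right) = \left(- \frac{1}{3}\right) \left(-2\right) \left(-10\right) = \frac{2}{3} \left(-10\right) = - \frac{20}{3} \approx -6.6667$)
$\frac{9586298}{I{\left(7 \right)} + \left(\left(334 + 302\right) + 435\right) u} = \frac{9586298}{6 + \left(\left(334 + 302\right) + 435\right) \left(- \frac{20}{3}\right)} = \frac{9586298}{6 + \left(636 + 435\right) \left(- \frac{20}{3}\right)} = \frac{9586298}{6 + 1071 \left(- \frac{20}{3}\right)} = \frac{9586298}{6 - 7140} = \frac{9586298}{-7134} = 9586298 \left(- \frac{1}{7134}\right) = - \frac{165281}{123}$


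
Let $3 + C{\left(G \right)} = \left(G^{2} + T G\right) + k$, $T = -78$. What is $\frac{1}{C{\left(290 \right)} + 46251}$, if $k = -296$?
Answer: $\frac{1}{107432} \approx 9.3082 \cdot 10^{-6}$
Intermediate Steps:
$C{\left(G \right)} = -299 + G^{2} - 78 G$ ($C{\left(G \right)} = -3 - \left(296 - G^{2} + 78 G\right) = -299 + G^{2} - 78 G$)
$\frac{1}{C{\left(290 \right)} + 46251} = \frac{1}{\left(-299 + 290^{2} - 22620\right) + 46251} = \frac{1}{\left(-299 + 84100 - 22620\right) + 46251} = \frac{1}{61181 + 46251} = \frac{1}{107432}$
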